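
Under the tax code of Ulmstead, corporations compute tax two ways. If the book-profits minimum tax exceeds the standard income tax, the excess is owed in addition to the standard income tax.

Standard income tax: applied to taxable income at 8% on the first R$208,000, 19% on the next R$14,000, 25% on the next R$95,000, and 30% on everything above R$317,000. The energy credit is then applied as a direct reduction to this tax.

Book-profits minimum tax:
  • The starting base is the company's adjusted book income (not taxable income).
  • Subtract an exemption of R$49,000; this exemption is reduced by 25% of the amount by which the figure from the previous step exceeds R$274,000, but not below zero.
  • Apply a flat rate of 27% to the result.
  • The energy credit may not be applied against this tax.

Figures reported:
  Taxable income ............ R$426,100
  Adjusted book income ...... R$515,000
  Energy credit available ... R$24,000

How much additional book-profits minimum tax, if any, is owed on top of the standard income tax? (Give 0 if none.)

R$87,270

Book-profits minimum tax:
  Base (adjusted book income): R$515,000
  Exemption: 25% × (R$515,000 − R$274,000) = R$60,250 ≥ R$49,000, so the exemption is fully phased out
  Base: R$515,000 − R$0 = R$515,000
  R$515,000 × 27% = R$139,050

Standard income tax:
  R$208,000 × 8% = R$16,640
  R$14,000 × 19% = R$2,660
  R$95,000 × 25% = R$23,750
  R$109,100 × 30% = R$32,730
  → R$75,780
  Less energy credit R$24,000 → R$51,780

Excess of book-profits minimum tax over standard income tax: R$139,050 − R$51,780 = R$87,270.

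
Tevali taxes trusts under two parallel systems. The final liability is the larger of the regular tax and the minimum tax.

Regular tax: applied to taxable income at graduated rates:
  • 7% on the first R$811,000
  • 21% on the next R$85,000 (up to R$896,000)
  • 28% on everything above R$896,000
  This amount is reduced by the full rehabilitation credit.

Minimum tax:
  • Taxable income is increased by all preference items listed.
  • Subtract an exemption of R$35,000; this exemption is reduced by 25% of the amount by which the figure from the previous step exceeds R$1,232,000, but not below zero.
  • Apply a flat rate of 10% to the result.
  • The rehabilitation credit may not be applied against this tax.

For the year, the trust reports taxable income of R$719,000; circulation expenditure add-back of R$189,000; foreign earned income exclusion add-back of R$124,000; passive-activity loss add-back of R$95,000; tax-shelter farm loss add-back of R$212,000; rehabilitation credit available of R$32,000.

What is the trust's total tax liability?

R$133,075

Minimum tax:
  Adjusted income: R$719,000 + R$189,000 + R$124,000 + R$95,000 + R$212,000 = R$1,339,000
  Exemption: R$35,000 − 25% × (R$1,339,000 − R$1,232,000) = R$35,000 − R$26,750 = R$8,250
  Base: R$1,339,000 − R$8,250 = R$1,330,750
  R$1,330,750 × 10% = R$133,075

Regular tax:
  R$719,000 × 7% = R$50,330
  Less rehabilitation credit R$32,000 → R$18,330

R$133,075 > R$18,330, so the minimum tax is the binding amount.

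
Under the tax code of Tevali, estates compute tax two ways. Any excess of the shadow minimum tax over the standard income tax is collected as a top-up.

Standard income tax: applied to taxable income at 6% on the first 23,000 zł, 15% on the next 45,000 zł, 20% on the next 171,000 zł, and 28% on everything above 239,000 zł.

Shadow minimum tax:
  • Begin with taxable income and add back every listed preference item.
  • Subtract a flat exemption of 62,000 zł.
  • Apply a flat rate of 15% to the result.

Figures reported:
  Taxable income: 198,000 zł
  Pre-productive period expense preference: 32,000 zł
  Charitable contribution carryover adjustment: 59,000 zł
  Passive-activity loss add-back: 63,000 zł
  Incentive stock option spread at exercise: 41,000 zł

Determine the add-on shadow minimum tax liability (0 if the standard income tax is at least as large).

15,520 zł

Shadow minimum tax:
  Adjusted income: 198,000 zł + 32,000 zł + 59,000 zł + 63,000 zł + 41,000 zł = 393,000 zł
  Less exemption 62,000 zł → base 331,000 zł
  331,000 zł × 15% = 49,650 zł

Standard income tax:
  23,000 zł × 6% = 1,380 zł
  45,000 zł × 15% = 6,750 zł
  130,000 zł × 20% = 26,000 zł
  → 34,130 zł

Excess of shadow minimum tax over standard income tax: 49,650 zł − 34,130 zł = 15,520 zł.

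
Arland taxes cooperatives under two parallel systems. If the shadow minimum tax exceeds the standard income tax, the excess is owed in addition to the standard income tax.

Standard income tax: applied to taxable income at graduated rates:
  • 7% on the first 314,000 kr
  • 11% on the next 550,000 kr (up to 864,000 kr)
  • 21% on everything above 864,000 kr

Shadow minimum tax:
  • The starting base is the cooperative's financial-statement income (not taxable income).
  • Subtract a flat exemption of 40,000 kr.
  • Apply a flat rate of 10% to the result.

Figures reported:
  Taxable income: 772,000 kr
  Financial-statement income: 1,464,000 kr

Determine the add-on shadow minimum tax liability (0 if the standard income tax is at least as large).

Standard income tax:
  314,000 kr × 7% = 21,980 kr
  458,000 kr × 11% = 50,380 kr
  → 72,360 kr

Shadow minimum tax:
  Base (financial-statement income): 1,464,000 kr
  Less exemption 40,000 kr → base 1,424,000 kr
  1,424,000 kr × 10% = 142,400 kr

Excess of shadow minimum tax over standard income tax: 142,400 kr − 72,360 kr = 70,040 kr.

70,040 kr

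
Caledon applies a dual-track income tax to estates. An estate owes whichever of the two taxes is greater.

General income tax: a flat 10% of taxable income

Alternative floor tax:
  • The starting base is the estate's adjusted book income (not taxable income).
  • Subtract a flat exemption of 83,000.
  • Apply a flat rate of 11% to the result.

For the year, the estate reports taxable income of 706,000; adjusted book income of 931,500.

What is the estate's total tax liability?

General income tax:
  706,000 × 10% = 70,600

Alternative floor tax:
  Base (adjusted book income): 931,500
  Less exemption 83,000 → base 848,500
  848,500 × 11% = 93,335

93,335 > 70,600, so the alternative floor tax is the binding amount.

93,335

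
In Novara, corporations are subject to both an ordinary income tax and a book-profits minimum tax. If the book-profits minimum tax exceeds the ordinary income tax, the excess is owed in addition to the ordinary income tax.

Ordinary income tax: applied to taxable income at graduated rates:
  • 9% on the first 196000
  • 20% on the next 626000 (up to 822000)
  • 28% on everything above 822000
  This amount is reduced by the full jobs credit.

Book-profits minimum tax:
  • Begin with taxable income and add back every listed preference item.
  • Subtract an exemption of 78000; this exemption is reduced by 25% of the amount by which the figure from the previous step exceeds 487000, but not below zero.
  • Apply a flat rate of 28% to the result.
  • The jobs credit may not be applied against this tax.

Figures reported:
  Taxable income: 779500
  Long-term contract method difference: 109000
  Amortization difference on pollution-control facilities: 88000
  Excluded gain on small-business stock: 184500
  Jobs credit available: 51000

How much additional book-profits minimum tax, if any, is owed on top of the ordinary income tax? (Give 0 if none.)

241740

Book-profits minimum tax:
  Adjusted income: 779500 + 109000 + 88000 + 184500 = 1161000
  Exemption: 25% × (1161000 − 487000) = 168500 ≥ 78000, so the exemption is fully phased out
  Base: 1161000 − 0 = 1161000
  1161000 × 28% = 325080

Ordinary income tax:
  196000 × 9% = 17640
  583500 × 20% = 116700
  → 134340
  Less jobs credit 51000 → 83340

Excess of book-profits minimum tax over ordinary income tax: 325080 − 83340 = 241740.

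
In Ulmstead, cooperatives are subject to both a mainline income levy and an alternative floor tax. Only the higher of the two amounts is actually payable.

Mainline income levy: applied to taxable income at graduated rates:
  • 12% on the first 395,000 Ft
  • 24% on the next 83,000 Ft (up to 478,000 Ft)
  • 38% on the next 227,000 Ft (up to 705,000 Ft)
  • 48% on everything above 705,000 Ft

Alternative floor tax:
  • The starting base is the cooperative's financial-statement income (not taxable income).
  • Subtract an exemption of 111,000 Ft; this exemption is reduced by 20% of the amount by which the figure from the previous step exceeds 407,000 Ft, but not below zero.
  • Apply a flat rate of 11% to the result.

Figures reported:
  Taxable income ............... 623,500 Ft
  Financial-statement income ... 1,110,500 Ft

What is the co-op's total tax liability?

122,610 Ft

Mainline income levy:
  395,000 Ft × 12% = 47,400 Ft
  83,000 Ft × 24% = 19,920 Ft
  145,500 Ft × 38% = 55,290 Ft
  → 122,610 Ft

Alternative floor tax:
  Base (financial-statement income): 1,110,500 Ft
  Exemption: 20% × (1,110,500 Ft − 407,000 Ft) = 140,700 Ft ≥ 111,000 Ft, so the exemption is fully phased out
  Base: 1,110,500 Ft − 0 Ft = 1,110,500 Ft
  1,110,500 Ft × 11% = 122,155 Ft

122,610 Ft > 122,155 Ft, so the mainline income levy governs.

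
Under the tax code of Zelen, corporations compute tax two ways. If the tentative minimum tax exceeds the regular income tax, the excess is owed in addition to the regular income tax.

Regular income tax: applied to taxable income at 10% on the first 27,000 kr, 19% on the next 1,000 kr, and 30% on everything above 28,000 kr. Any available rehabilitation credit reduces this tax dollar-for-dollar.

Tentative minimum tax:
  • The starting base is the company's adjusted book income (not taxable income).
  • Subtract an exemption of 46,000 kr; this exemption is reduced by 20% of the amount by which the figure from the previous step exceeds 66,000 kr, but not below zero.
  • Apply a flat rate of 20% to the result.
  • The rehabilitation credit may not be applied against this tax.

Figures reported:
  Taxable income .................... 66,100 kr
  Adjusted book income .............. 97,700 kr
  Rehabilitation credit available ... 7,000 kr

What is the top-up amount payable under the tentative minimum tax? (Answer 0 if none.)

Regular income tax:
  27,000 kr × 10% = 2,700 kr
  1,000 kr × 19% = 190 kr
  38,100 kr × 30% = 11,430 kr
  → 14,320 kr
  Less rehabilitation credit 7,000 kr → 7,320 kr

Tentative minimum tax:
  Base (adjusted book income): 97,700 kr
  Exemption: 46,000 kr − 20% × (97,700 kr − 66,000 kr) = 46,000 kr − 6,340 kr = 39,660 kr
  Base: 97,700 kr − 39,660 kr = 58,040 kr
  58,040 kr × 20% = 11,608 kr

Excess of tentative minimum tax over regular income tax: 11,608 kr − 7,320 kr = 4,288 kr.

4,288 kr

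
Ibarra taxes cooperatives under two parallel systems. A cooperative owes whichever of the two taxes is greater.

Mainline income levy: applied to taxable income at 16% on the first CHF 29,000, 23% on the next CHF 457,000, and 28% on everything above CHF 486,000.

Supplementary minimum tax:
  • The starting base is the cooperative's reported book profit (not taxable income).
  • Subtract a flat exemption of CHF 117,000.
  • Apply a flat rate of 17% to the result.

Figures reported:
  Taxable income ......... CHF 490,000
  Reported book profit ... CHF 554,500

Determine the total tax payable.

Mainline income levy:
  CHF 29,000 × 16% = CHF 4,640
  CHF 457,000 × 23% = CHF 105,110
  CHF 4,000 × 28% = CHF 1,120
  → CHF 110,870

Supplementary minimum tax:
  Base (reported book profit): CHF 554,500
  Less exemption CHF 117,000 → base CHF 437,500
  CHF 437,500 × 17% = CHF 74,375

CHF 110,870 > CHF 74,375, so the mainline income levy governs.

CHF 110,870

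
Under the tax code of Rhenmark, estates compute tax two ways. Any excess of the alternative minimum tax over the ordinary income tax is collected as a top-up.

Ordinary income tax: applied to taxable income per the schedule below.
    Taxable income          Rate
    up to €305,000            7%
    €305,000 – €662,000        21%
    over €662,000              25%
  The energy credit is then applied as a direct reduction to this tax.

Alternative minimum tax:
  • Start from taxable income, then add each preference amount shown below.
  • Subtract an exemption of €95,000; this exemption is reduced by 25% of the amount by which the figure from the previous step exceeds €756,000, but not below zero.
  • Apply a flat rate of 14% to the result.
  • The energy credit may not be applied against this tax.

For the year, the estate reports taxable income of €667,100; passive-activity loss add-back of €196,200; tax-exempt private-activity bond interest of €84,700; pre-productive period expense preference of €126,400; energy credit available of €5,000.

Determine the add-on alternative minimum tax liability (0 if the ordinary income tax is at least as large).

Alternative minimum tax:
  Adjusted income: €667,100 + €196,200 + €84,700 + €126,400 = €1,074,400
  Exemption: €95,000 − 25% × (€1,074,400 − €756,000) = €95,000 − €79,600 = €15,400
  Base: €1,074,400 − €15,400 = €1,059,000
  €1,059,000 × 14% = €148,260

Ordinary income tax:
  €305,000 × 7% = €21,350
  €357,000 × 21% = €74,970
  €5,100 × 25% = €1,275
  → €97,595
  Less energy credit €5,000 → €92,595

Excess of alternative minimum tax over ordinary income tax: €148,260 − €92,595 = €55,665.

€55,665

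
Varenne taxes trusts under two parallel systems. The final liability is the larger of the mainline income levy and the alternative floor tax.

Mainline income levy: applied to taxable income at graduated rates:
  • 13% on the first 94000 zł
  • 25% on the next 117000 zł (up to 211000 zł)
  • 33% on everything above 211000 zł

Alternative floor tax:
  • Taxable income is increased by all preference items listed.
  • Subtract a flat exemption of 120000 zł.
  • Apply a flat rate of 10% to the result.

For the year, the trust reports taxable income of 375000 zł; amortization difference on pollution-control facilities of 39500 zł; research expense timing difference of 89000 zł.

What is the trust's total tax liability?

95590 zł

Alternative floor tax:
  Adjusted income: 375000 zł + 39500 zł + 89000 zł = 503500 zł
  Less exemption 120000 zł → base 383500 zł
  383500 zł × 10% = 38350 zł

Mainline income levy:
  94000 zł × 13% = 12220 zł
  117000 zł × 25% = 29250 zł
  164000 zł × 33% = 54120 zł
  → 95590 zł

95590 zł > 38350 zł, so the mainline income levy governs.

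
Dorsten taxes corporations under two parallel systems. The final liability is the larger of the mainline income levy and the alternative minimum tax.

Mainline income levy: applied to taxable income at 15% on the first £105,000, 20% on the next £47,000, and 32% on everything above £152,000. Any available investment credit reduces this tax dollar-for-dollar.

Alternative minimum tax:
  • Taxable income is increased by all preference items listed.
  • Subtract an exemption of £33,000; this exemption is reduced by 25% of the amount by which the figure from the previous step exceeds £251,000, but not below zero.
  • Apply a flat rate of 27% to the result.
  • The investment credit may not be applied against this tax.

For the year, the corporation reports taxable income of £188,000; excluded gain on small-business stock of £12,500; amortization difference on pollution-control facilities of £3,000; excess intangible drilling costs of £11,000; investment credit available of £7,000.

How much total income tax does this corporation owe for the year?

Mainline income levy:
  £105,000 × 15% = £15,750
  £47,000 × 20% = £9,400
  £36,000 × 32% = £11,520
  → £36,670
  Less investment credit £7,000 → £29,670

Alternative minimum tax:
  Adjusted income: £188,000 + £12,500 + £3,000 + £11,000 = £214,500
  Exemption: £214,500 ≤ £251,000, so full £33,000 applies
  Base: £214,500 − £33,000 = £181,500
  £181,500 × 27% = £49,005

£49,005 > £29,670, so the alternative minimum tax is the binding amount.

£49,005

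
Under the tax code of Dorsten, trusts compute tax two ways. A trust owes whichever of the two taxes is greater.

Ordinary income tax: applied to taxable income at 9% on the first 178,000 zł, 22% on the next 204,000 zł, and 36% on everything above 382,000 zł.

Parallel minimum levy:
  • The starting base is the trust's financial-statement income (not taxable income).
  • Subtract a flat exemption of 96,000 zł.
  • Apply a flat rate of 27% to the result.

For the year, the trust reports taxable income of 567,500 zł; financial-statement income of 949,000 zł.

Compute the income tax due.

230,310 zł

Parallel minimum levy:
  Base (financial-statement income): 949,000 zł
  Less exemption 96,000 zł → base 853,000 zł
  853,000 zł × 27% = 230,310 zł

Ordinary income tax:
  178,000 zł × 9% = 16,020 zł
  204,000 zł × 22% = 44,880 zł
  185,500 zł × 36% = 66,780 zł
  → 127,680 zł

230,310 zł > 127,680 zł, so the parallel minimum levy is the binding amount.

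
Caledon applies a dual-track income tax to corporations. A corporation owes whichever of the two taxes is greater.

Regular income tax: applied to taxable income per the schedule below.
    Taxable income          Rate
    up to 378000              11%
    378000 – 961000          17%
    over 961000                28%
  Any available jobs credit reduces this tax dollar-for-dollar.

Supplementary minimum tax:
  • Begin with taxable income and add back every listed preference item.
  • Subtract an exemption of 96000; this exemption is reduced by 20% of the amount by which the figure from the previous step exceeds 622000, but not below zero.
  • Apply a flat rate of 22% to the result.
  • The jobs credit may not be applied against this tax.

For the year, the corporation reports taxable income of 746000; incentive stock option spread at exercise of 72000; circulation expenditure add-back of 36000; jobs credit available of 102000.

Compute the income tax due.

Regular income tax:
  378000 × 11% = 41580
  368000 × 17% = 62560
  → 104140
  Less jobs credit 102000 → 2140

Supplementary minimum tax:
  Adjusted income: 746000 + 72000 + 36000 = 854000
  Exemption: 96000 − 20% × (854000 − 622000) = 96000 − 46400 = 49600
  Base: 854000 − 49600 = 804400
  804400 × 22% = 176968

176968 > 2140, so the supplementary minimum tax is the binding amount.

176968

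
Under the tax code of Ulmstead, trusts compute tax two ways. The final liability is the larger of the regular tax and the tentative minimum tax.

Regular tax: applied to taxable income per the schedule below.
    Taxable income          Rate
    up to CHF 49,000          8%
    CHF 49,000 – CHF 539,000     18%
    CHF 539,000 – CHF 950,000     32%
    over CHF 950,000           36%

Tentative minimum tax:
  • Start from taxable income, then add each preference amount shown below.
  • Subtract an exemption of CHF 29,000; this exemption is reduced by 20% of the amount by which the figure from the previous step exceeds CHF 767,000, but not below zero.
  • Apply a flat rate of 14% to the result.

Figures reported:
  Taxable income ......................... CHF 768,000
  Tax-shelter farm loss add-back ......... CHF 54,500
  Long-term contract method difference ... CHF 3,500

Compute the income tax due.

Regular tax:
  CHF 49,000 × 8% = CHF 3,920
  CHF 490,000 × 18% = CHF 88,200
  CHF 229,000 × 32% = CHF 73,280
  → CHF 165,400

Tentative minimum tax:
  Adjusted income: CHF 768,000 + CHF 54,500 + CHF 3,500 = CHF 826,000
  Exemption: CHF 29,000 − 20% × (CHF 826,000 − CHF 767,000) = CHF 29,000 − CHF 11,800 = CHF 17,200
  Base: CHF 826,000 − CHF 17,200 = CHF 808,800
  CHF 808,800 × 14% = CHF 113,232

CHF 165,400 > CHF 113,232, so the regular tax governs.

CHF 165,400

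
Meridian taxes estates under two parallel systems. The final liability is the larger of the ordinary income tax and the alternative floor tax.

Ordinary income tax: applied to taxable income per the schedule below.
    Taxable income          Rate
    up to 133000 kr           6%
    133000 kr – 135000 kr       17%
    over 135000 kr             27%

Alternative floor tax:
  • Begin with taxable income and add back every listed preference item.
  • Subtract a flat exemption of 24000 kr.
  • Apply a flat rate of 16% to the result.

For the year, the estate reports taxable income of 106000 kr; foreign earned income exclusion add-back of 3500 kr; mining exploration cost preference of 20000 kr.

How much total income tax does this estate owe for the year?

Ordinary income tax:
  106000 kr × 6% = 6360 kr

Alternative floor tax:
  Adjusted income: 106000 kr + 3500 kr + 20000 kr = 129500 kr
  Less exemption 24000 kr → base 105500 kr
  105500 kr × 16% = 16880 kr

16880 kr > 6360 kr, so the alternative floor tax is the binding amount.

16880 kr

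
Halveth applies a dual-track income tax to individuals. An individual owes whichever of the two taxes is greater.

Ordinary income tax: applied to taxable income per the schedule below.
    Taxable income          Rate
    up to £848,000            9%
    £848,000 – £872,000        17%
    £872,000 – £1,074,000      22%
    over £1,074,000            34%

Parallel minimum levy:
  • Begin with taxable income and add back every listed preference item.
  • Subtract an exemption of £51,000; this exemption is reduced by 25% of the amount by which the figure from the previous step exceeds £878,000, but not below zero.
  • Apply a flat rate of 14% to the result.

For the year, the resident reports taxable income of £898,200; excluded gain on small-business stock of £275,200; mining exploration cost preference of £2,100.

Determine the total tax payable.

Ordinary income tax:
  £848,000 × 9% = £76,320
  £24,000 × 17% = £4,080
  £26,200 × 22% = £5,764
  → £86,164

Parallel minimum levy:
  Adjusted income: £898,200 + £275,200 + £2,100 = £1,175,500
  Exemption: 25% × (£1,175,500 − £878,000) = £74,375 ≥ £51,000, so the exemption is fully phased out
  Base: £1,175,500 − £0 = £1,175,500
  £1,175,500 × 14% = £164,570

£164,570 > £86,164, so the parallel minimum levy is the binding amount.

£164,570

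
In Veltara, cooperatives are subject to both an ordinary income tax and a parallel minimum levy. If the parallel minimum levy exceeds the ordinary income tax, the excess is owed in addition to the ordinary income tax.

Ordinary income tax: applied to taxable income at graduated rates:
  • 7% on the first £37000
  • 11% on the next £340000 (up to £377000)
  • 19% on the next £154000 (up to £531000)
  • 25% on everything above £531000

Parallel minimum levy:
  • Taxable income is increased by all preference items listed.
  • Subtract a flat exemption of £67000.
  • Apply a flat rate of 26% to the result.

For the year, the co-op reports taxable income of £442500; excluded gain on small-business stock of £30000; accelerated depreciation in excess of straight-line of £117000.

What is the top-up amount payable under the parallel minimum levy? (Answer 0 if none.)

Ordinary income tax:
  £37000 × 7% = £2590
  £340000 × 11% = £37400
  £65500 × 19% = £12445
  → £52435

Parallel minimum levy:
  Adjusted income: £442500 + £30000 + £117000 = £589500
  Less exemption £67000 → base £522500
  £522500 × 26% = £135850

Excess of parallel minimum levy over ordinary income tax: £135850 − £52435 = £83415.

£83415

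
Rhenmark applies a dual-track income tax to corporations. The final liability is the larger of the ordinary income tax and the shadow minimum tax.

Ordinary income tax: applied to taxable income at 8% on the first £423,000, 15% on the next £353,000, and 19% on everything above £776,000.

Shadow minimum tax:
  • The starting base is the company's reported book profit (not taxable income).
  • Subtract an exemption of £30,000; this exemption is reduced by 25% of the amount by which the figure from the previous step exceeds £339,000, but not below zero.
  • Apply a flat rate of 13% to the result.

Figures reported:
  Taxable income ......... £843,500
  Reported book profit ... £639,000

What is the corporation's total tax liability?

£99,615

Shadow minimum tax:
  Base (reported book profit): £639,000
  Exemption: 25% × (£639,000 − £339,000) = £75,000 ≥ £30,000, so the exemption is fully phased out
  Base: £639,000 − £0 = £639,000
  £639,000 × 13% = £83,070

Ordinary income tax:
  £423,000 × 8% = £33,840
  £353,000 × 15% = £52,950
  £67,500 × 19% = £12,825
  → £99,615

£99,615 > £83,070, so the ordinary income tax governs.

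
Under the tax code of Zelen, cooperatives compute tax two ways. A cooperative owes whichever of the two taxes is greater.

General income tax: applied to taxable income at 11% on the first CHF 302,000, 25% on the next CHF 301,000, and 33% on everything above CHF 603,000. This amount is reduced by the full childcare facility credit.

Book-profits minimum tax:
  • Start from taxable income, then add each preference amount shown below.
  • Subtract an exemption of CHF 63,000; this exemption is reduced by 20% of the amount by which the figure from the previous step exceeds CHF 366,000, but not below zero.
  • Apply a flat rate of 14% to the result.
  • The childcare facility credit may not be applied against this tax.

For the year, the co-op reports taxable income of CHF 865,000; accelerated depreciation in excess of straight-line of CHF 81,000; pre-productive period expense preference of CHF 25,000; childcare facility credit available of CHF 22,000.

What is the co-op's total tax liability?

CHF 172,930

General income tax:
  CHF 302,000 × 11% = CHF 33,220
  CHF 301,000 × 25% = CHF 75,250
  CHF 262,000 × 33% = CHF 86,460
  → CHF 194,930
  Less childcare facility credit CHF 22,000 → CHF 172,930

Book-profits minimum tax:
  Adjusted income: CHF 865,000 + CHF 81,000 + CHF 25,000 = CHF 971,000
  Exemption: 20% × (CHF 971,000 − CHF 366,000) = CHF 121,000 ≥ CHF 63,000, so the exemption is fully phased out
  Base: CHF 971,000 − CHF 0 = CHF 971,000
  CHF 971,000 × 14% = CHF 135,940

CHF 172,930 > CHF 135,940, so the general income tax governs.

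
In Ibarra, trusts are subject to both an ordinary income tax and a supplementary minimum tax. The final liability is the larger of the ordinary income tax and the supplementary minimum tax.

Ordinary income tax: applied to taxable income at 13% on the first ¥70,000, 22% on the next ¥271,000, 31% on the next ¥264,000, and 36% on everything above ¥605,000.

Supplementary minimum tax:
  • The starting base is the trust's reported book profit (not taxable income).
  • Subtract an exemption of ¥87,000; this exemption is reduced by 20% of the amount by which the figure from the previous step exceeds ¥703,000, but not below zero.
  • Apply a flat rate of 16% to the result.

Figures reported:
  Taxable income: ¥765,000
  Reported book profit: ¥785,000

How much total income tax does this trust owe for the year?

¥208,160

Ordinary income tax:
  ¥70,000 × 13% = ¥9,100
  ¥271,000 × 22% = ¥59,620
  ¥264,000 × 31% = ¥81,840
  ¥160,000 × 36% = ¥57,600
  → ¥208,160

Supplementary minimum tax:
  Base (reported book profit): ¥785,000
  Exemption: ¥87,000 − 20% × (¥785,000 − ¥703,000) = ¥87,000 − ¥16,400 = ¥70,600
  Base: ¥785,000 − ¥70,600 = ¥714,400
  ¥714,400 × 16% = ¥114,304

¥208,160 > ¥114,304, so the ordinary income tax governs.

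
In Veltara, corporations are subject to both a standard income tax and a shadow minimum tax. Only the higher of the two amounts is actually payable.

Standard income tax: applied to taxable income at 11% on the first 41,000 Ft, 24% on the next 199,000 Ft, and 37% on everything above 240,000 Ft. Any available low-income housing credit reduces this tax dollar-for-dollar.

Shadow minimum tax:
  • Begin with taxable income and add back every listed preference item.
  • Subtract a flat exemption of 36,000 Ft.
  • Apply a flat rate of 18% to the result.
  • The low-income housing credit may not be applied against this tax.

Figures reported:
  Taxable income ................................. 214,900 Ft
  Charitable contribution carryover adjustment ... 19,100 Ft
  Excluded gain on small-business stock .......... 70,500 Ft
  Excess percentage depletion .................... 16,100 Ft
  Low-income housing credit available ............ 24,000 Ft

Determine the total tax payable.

Standard income tax:
  41,000 Ft × 11% = 4,510 Ft
  173,900 Ft × 24% = 41,736 Ft
  → 46,246 Ft
  Less low-income housing credit 24,000 Ft → 22,246 Ft

Shadow minimum tax:
  Adjusted income: 214,900 Ft + 19,100 Ft + 70,500 Ft + 16,100 Ft = 320,600 Ft
  Less exemption 36,000 Ft → base 284,600 Ft
  284,600 Ft × 18% = 51,228 Ft

51,228 Ft > 22,246 Ft, so the shadow minimum tax is the binding amount.

51,228 Ft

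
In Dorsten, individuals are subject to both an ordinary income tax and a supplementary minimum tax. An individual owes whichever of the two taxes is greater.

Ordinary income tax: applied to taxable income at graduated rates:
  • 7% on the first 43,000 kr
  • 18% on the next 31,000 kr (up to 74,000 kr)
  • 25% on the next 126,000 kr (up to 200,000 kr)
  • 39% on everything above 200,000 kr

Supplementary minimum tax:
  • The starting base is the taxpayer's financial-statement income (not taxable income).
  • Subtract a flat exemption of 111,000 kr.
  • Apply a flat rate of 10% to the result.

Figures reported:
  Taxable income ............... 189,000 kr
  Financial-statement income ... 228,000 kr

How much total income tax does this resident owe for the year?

Supplementary minimum tax:
  Base (financial-statement income): 228,000 kr
  Less exemption 111,000 kr → base 117,000 kr
  117,000 kr × 10% = 11,700 kr

Ordinary income tax:
  43,000 kr × 7% = 3,010 kr
  31,000 kr × 18% = 5,580 kr
  115,000 kr × 25% = 28,750 kr
  → 37,340 kr

37,340 kr > 11,700 kr, so the ordinary income tax governs.

37,340 kr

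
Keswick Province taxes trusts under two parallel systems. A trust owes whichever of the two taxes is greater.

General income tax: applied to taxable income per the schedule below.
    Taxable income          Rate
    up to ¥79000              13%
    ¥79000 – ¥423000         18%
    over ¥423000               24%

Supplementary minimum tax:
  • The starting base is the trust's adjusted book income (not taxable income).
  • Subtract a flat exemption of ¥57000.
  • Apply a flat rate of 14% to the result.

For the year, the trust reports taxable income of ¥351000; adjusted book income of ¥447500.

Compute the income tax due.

Supplementary minimum tax:
  Base (adjusted book income): ¥447500
  Less exemption ¥57000 → base ¥390500
  ¥390500 × 14% = ¥54670

General income tax:
  ¥79000 × 13% = ¥10270
  ¥272000 × 18% = ¥48960
  → ¥59230

¥59230 > ¥54670, so the general income tax governs.

¥59230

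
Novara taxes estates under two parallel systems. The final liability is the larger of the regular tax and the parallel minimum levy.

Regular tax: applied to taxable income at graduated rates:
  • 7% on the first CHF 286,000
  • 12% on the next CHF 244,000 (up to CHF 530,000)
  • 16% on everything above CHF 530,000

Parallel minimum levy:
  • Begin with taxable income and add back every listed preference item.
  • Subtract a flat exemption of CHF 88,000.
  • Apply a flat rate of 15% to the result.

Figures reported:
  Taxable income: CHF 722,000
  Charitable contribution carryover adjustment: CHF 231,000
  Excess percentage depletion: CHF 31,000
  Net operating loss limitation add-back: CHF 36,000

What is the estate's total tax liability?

Regular tax:
  CHF 286,000 × 7% = CHF 20,020
  CHF 244,000 × 12% = CHF 29,280
  CHF 192,000 × 16% = CHF 30,720
  → CHF 80,020

Parallel minimum levy:
  Adjusted income: CHF 722,000 + CHF 231,000 + CHF 31,000 + CHF 36,000 = CHF 1,020,000
  Less exemption CHF 88,000 → base CHF 932,000
  CHF 932,000 × 15% = CHF 139,800

CHF 139,800 > CHF 80,020, so the parallel minimum levy is the binding amount.

CHF 139,800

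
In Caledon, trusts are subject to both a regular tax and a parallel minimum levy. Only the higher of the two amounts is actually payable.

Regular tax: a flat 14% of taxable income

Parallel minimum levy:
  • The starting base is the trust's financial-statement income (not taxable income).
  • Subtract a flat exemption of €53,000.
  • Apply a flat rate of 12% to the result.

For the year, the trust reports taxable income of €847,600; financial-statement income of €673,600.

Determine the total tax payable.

Regular tax:
  €847,600 × 14% = €118,664

Parallel minimum levy:
  Base (financial-statement income): €673,600
  Less exemption €53,000 → base €620,600
  €620,600 × 12% = €74,472

€118,664 > €74,472, so the regular tax governs.

€118,664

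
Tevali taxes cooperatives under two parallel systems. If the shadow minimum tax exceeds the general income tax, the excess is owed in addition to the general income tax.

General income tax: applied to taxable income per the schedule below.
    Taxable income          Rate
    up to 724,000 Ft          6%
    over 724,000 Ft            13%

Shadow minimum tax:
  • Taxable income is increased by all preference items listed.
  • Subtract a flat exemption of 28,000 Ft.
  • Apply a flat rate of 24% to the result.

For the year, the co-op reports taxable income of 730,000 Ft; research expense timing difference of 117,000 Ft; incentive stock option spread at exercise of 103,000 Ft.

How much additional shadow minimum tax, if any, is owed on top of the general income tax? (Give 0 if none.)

177,060 Ft

General income tax:
  724,000 Ft × 6% = 43,440 Ft
  6,000 Ft × 13% = 780 Ft
  → 44,220 Ft

Shadow minimum tax:
  Adjusted income: 730,000 Ft + 117,000 Ft + 103,000 Ft = 950,000 Ft
  Less exemption 28,000 Ft → base 922,000 Ft
  922,000 Ft × 24% = 221,280 Ft

Excess of shadow minimum tax over general income tax: 221,280 Ft − 44,220 Ft = 177,060 Ft.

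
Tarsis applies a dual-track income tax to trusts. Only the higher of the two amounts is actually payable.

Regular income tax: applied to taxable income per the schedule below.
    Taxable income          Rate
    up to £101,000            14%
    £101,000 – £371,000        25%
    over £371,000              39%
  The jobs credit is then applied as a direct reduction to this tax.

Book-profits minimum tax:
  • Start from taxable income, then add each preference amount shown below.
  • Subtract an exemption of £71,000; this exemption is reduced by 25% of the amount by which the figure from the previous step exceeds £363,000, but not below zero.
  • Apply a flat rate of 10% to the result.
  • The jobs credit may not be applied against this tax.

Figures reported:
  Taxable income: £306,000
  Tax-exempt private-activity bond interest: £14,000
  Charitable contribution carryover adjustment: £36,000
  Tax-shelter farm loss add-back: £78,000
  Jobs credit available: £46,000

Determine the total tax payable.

Book-profits minimum tax:
  Adjusted income: £306,000 + £14,000 + £36,000 + £78,000 = £434,000
  Exemption: £71,000 − 25% × (£434,000 − £363,000) = £71,000 − £17,750 = £53,250
  Base: £434,000 − £53,250 = £380,750
  £380,750 × 10% = £38,075

Regular income tax:
  £101,000 × 14% = £14,140
  £205,000 × 25% = £51,250
  → £65,390
  Less jobs credit £46,000 → £19,390

£38,075 > £19,390, so the book-profits minimum tax is the binding amount.

£38,075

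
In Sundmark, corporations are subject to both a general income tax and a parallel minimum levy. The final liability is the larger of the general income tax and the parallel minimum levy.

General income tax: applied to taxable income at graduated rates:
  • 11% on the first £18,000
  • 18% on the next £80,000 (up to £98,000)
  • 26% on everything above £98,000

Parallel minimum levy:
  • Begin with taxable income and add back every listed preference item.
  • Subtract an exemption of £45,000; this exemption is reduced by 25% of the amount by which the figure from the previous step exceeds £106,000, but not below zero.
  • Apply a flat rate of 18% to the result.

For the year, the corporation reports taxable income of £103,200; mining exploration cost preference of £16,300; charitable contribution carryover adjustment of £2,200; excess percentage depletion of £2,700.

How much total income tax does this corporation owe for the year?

General income tax:
  £18,000 × 11% = £1,980
  £80,000 × 18% = £14,400
  £5,200 × 26% = £1,352
  → £17,732

Parallel minimum levy:
  Adjusted income: £103,200 + £16,300 + £2,200 + £2,700 = £124,400
  Exemption: £45,000 − 25% × (£124,400 − £106,000) = £45,000 − £4,600 = £40,400
  Base: £124,400 − £40,400 = £84,000
  £84,000 × 18% = £15,120

£17,732 > £15,120, so the general income tax governs.

£17,732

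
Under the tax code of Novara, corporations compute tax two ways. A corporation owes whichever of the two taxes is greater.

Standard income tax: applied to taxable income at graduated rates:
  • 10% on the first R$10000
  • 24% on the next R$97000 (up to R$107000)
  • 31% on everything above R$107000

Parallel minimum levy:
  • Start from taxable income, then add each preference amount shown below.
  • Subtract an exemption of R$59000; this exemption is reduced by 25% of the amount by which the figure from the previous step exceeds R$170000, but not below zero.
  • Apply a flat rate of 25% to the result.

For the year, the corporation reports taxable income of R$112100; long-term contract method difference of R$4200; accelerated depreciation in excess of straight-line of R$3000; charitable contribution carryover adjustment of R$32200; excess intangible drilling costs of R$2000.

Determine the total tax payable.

Standard income tax:
  R$10000 × 10% = R$1000
  R$97000 × 24% = R$23280
  R$5100 × 31% = R$1581
  → R$25861

Parallel minimum levy:
  Adjusted income: R$112100 + R$4200 + R$3000 + R$32200 + R$2000 = R$153500
  Exemption: R$153500 ≤ R$170000, so full R$59000 applies
  Base: R$153500 − R$59000 = R$94500
  R$94500 × 25% = R$23625

R$25861 > R$23625, so the standard income tax governs.

R$25861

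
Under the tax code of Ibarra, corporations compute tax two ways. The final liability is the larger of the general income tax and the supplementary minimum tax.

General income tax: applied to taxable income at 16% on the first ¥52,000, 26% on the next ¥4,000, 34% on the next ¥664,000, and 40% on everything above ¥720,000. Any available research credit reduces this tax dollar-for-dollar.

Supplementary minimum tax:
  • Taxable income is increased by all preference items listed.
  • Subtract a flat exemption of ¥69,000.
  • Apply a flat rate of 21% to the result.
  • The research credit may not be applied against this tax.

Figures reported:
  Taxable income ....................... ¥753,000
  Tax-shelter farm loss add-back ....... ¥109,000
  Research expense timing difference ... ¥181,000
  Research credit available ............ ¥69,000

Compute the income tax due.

¥204,540

General income tax:
  ¥52,000 × 16% = ¥8,320
  ¥4,000 × 26% = ¥1,040
  ¥664,000 × 34% = ¥225,760
  ¥33,000 × 40% = ¥13,200
  → ¥248,320
  Less research credit ¥69,000 → ¥179,320

Supplementary minimum tax:
  Adjusted income: ¥753,000 + ¥109,000 + ¥181,000 = ¥1,043,000
  Less exemption ¥69,000 → base ¥974,000
  ¥974,000 × 21% = ¥204,540

¥204,540 > ¥179,320, so the supplementary minimum tax is the binding amount.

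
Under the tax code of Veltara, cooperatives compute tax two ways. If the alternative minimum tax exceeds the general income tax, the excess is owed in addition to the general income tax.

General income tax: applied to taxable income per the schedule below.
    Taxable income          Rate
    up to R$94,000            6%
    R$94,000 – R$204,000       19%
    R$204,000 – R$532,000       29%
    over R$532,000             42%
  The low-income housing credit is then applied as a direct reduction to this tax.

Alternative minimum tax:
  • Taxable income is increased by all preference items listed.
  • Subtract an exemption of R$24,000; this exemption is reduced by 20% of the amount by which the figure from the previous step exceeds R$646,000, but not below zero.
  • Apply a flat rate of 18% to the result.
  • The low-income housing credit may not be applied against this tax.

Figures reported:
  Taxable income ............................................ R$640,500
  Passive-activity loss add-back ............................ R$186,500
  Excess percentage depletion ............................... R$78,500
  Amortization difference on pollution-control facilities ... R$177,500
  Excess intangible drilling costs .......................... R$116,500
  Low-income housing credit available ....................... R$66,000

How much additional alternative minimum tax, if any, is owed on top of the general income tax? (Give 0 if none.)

R$114,680

Alternative minimum tax:
  Adjusted income: R$640,500 + R$186,500 + R$78,500 + R$177,500 + R$116,500 = R$1,199,500
  Exemption: 20% × (R$1,199,500 − R$646,000) = R$110,700 ≥ R$24,000, so the exemption is fully phased out
  Base: R$1,199,500 − R$0 = R$1,199,500
  R$1,199,500 × 18% = R$215,910

General income tax:
  R$94,000 × 6% = R$5,640
  R$110,000 × 19% = R$20,900
  R$328,000 × 29% = R$95,120
  R$108,500 × 42% = R$45,570
  → R$167,230
  Less low-income housing credit R$66,000 → R$101,230

Excess of alternative minimum tax over general income tax: R$215,910 − R$101,230 = R$114,680.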